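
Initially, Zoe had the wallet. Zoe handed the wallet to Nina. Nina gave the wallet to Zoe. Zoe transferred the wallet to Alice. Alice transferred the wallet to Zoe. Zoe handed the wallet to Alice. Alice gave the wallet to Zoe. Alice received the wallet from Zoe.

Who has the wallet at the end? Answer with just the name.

Tracking the wallet through each event:
Start: Zoe has the wallet.
After event 1: Nina has the wallet.
After event 2: Zoe has the wallet.
After event 3: Alice has the wallet.
After event 4: Zoe has the wallet.
After event 5: Alice has the wallet.
After event 6: Zoe has the wallet.
After event 7: Alice has the wallet.

Answer: Alice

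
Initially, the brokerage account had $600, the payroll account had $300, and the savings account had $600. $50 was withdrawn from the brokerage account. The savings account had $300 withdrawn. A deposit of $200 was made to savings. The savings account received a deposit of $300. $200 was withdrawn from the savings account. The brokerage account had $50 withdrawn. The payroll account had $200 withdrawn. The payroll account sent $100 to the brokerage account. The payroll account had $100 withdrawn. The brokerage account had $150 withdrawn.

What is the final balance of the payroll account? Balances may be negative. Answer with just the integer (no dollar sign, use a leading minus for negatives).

Answer: -100

Derivation:
Tracking account balances step by step:
Start: brokerage=600, payroll=300, savings=600
Event 1 (withdraw 50 from brokerage): brokerage: 600 - 50 = 550. Balances: brokerage=550, payroll=300, savings=600
Event 2 (withdraw 300 from savings): savings: 600 - 300 = 300. Balances: brokerage=550, payroll=300, savings=300
Event 3 (deposit 200 to savings): savings: 300 + 200 = 500. Balances: brokerage=550, payroll=300, savings=500
Event 4 (deposit 300 to savings): savings: 500 + 300 = 800. Balances: brokerage=550, payroll=300, savings=800
Event 5 (withdraw 200 from savings): savings: 800 - 200 = 600. Balances: brokerage=550, payroll=300, savings=600
Event 6 (withdraw 50 from brokerage): brokerage: 550 - 50 = 500. Balances: brokerage=500, payroll=300, savings=600
Event 7 (withdraw 200 from payroll): payroll: 300 - 200 = 100. Balances: brokerage=500, payroll=100, savings=600
Event 8 (transfer 100 payroll -> brokerage): payroll: 100 - 100 = 0, brokerage: 500 + 100 = 600. Balances: brokerage=600, payroll=0, savings=600
Event 9 (withdraw 100 from payroll): payroll: 0 - 100 = -100. Balances: brokerage=600, payroll=-100, savings=600
Event 10 (withdraw 150 from brokerage): brokerage: 600 - 150 = 450. Balances: brokerage=450, payroll=-100, savings=600

Final balance of payroll: -100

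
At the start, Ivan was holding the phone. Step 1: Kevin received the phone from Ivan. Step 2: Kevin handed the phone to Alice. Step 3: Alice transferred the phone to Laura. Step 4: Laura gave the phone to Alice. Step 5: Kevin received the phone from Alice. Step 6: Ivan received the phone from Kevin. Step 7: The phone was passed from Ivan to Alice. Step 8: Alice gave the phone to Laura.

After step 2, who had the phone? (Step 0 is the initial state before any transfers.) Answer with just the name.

Tracking the phone holder through step 2:
After step 0 (start): Ivan
After step 1: Kevin
After step 2: Alice

At step 2, the holder is Alice.

Answer: Alice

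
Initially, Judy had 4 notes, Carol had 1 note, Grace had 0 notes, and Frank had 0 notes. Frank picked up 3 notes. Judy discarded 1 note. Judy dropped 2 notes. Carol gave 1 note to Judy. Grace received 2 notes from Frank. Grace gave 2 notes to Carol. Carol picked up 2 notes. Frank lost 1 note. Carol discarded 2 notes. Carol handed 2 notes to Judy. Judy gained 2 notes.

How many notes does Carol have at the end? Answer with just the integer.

Tracking counts step by step:
Start: Judy=4, Carol=1, Grace=0, Frank=0
Event 1 (Frank +3): Frank: 0 -> 3. State: Judy=4, Carol=1, Grace=0, Frank=3
Event 2 (Judy -1): Judy: 4 -> 3. State: Judy=3, Carol=1, Grace=0, Frank=3
Event 3 (Judy -2): Judy: 3 -> 1. State: Judy=1, Carol=1, Grace=0, Frank=3
Event 4 (Carol -> Judy, 1): Carol: 1 -> 0, Judy: 1 -> 2. State: Judy=2, Carol=0, Grace=0, Frank=3
Event 5 (Frank -> Grace, 2): Frank: 3 -> 1, Grace: 0 -> 2. State: Judy=2, Carol=0, Grace=2, Frank=1
Event 6 (Grace -> Carol, 2): Grace: 2 -> 0, Carol: 0 -> 2. State: Judy=2, Carol=2, Grace=0, Frank=1
Event 7 (Carol +2): Carol: 2 -> 4. State: Judy=2, Carol=4, Grace=0, Frank=1
Event 8 (Frank -1): Frank: 1 -> 0. State: Judy=2, Carol=4, Grace=0, Frank=0
Event 9 (Carol -2): Carol: 4 -> 2. State: Judy=2, Carol=2, Grace=0, Frank=0
Event 10 (Carol -> Judy, 2): Carol: 2 -> 0, Judy: 2 -> 4. State: Judy=4, Carol=0, Grace=0, Frank=0
Event 11 (Judy +2): Judy: 4 -> 6. State: Judy=6, Carol=0, Grace=0, Frank=0

Carol's final count: 0

Answer: 0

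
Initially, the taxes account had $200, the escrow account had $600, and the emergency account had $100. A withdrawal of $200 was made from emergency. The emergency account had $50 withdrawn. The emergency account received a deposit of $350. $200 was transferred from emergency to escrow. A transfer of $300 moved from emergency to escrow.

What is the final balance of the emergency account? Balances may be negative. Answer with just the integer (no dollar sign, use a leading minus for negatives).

Answer: -300

Derivation:
Tracking account balances step by step:
Start: taxes=200, escrow=600, emergency=100
Event 1 (withdraw 200 from emergency): emergency: 100 - 200 = -100. Balances: taxes=200, escrow=600, emergency=-100
Event 2 (withdraw 50 from emergency): emergency: -100 - 50 = -150. Balances: taxes=200, escrow=600, emergency=-150
Event 3 (deposit 350 to emergency): emergency: -150 + 350 = 200. Balances: taxes=200, escrow=600, emergency=200
Event 4 (transfer 200 emergency -> escrow): emergency: 200 - 200 = 0, escrow: 600 + 200 = 800. Balances: taxes=200, escrow=800, emergency=0
Event 5 (transfer 300 emergency -> escrow): emergency: 0 - 300 = -300, escrow: 800 + 300 = 1100. Balances: taxes=200, escrow=1100, emergency=-300

Final balance of emergency: -300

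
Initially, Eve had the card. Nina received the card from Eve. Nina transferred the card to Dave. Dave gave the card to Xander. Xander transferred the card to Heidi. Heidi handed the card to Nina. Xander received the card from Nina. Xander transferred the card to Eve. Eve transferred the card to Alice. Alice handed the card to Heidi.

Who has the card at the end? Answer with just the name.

Tracking the card through each event:
Start: Eve has the card.
After event 1: Nina has the card.
After event 2: Dave has the card.
After event 3: Xander has the card.
After event 4: Heidi has the card.
After event 5: Nina has the card.
After event 6: Xander has the card.
After event 7: Eve has the card.
After event 8: Alice has the card.
After event 9: Heidi has the card.

Answer: Heidi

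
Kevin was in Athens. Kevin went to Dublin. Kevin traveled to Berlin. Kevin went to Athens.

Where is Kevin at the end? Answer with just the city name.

Answer: Athens

Derivation:
Tracking Kevin's location:
Start: Kevin is in Athens.
After move 1: Athens -> Dublin. Kevin is in Dublin.
After move 2: Dublin -> Berlin. Kevin is in Berlin.
After move 3: Berlin -> Athens. Kevin is in Athens.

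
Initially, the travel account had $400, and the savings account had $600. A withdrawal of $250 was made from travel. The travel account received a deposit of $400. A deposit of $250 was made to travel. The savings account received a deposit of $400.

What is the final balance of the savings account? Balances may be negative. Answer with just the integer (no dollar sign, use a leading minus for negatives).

Answer: 1000

Derivation:
Tracking account balances step by step:
Start: travel=400, savings=600
Event 1 (withdraw 250 from travel): travel: 400 - 250 = 150. Balances: travel=150, savings=600
Event 2 (deposit 400 to travel): travel: 150 + 400 = 550. Balances: travel=550, savings=600
Event 3 (deposit 250 to travel): travel: 550 + 250 = 800. Balances: travel=800, savings=600
Event 4 (deposit 400 to savings): savings: 600 + 400 = 1000. Balances: travel=800, savings=1000

Final balance of savings: 1000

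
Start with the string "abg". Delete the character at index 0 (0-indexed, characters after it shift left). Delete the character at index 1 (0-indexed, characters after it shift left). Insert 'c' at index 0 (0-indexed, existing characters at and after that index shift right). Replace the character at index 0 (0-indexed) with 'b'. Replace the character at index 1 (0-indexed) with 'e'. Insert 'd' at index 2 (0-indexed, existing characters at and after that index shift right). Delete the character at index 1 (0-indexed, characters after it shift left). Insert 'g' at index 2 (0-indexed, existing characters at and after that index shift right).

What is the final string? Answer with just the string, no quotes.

Answer: bdg

Derivation:
Applying each edit step by step:
Start: "abg"
Op 1 (delete idx 0 = 'a'): "abg" -> "bg"
Op 2 (delete idx 1 = 'g'): "bg" -> "b"
Op 3 (insert 'c' at idx 0): "b" -> "cb"
Op 4 (replace idx 0: 'c' -> 'b'): "cb" -> "bb"
Op 5 (replace idx 1: 'b' -> 'e'): "bb" -> "be"
Op 6 (insert 'd' at idx 2): "be" -> "bed"
Op 7 (delete idx 1 = 'e'): "bed" -> "bd"
Op 8 (insert 'g' at idx 2): "bd" -> "bdg"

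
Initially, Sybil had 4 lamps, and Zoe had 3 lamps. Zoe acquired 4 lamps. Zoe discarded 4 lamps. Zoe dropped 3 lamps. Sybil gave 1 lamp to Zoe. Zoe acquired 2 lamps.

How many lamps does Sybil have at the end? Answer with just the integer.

Answer: 3

Derivation:
Tracking counts step by step:
Start: Sybil=4, Zoe=3
Event 1 (Zoe +4): Zoe: 3 -> 7. State: Sybil=4, Zoe=7
Event 2 (Zoe -4): Zoe: 7 -> 3. State: Sybil=4, Zoe=3
Event 3 (Zoe -3): Zoe: 3 -> 0. State: Sybil=4, Zoe=0
Event 4 (Sybil -> Zoe, 1): Sybil: 4 -> 3, Zoe: 0 -> 1. State: Sybil=3, Zoe=1
Event 5 (Zoe +2): Zoe: 1 -> 3. State: Sybil=3, Zoe=3

Sybil's final count: 3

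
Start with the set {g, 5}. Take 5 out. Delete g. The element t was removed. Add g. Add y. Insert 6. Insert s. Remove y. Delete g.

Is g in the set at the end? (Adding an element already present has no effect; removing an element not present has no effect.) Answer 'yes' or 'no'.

Answer: no

Derivation:
Tracking the set through each operation:
Start: {5, g}
Event 1 (remove 5): removed. Set: {g}
Event 2 (remove g): removed. Set: {}
Event 3 (remove t): not present, no change. Set: {}
Event 4 (add g): added. Set: {g}
Event 5 (add y): added. Set: {g, y}
Event 6 (add 6): added. Set: {6, g, y}
Event 7 (add s): added. Set: {6, g, s, y}
Event 8 (remove y): removed. Set: {6, g, s}
Event 9 (remove g): removed. Set: {6, s}

Final set: {6, s} (size 2)
g is NOT in the final set.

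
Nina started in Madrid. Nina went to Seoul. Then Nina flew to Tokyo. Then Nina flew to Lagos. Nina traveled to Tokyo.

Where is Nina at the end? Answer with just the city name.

Tracking Nina's location:
Start: Nina is in Madrid.
After move 1: Madrid -> Seoul. Nina is in Seoul.
After move 2: Seoul -> Tokyo. Nina is in Tokyo.
After move 3: Tokyo -> Lagos. Nina is in Lagos.
After move 4: Lagos -> Tokyo. Nina is in Tokyo.

Answer: Tokyo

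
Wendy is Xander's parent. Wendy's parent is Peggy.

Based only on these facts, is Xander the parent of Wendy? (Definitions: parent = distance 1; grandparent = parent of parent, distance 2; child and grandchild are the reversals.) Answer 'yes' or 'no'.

Answer: no

Derivation:
Reconstructing the parent chain from the given facts:
  Peggy -> Wendy -> Xander
(each arrow means 'parent of the next')
Positions in the chain (0 = top):
  position of Peggy: 0
  position of Wendy: 1
  position of Xander: 2

Xander is at position 2, Wendy is at position 1; signed distance (j - i) = -1.
'parent' requires j - i = 1. Actual distance is -1, so the relation does NOT hold.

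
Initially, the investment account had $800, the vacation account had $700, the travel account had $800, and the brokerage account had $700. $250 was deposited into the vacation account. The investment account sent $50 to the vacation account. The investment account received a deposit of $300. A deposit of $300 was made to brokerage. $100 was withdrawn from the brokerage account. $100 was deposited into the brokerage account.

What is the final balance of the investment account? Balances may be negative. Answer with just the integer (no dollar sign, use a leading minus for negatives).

Answer: 1050

Derivation:
Tracking account balances step by step:
Start: investment=800, vacation=700, travel=800, brokerage=700
Event 1 (deposit 250 to vacation): vacation: 700 + 250 = 950. Balances: investment=800, vacation=950, travel=800, brokerage=700
Event 2 (transfer 50 investment -> vacation): investment: 800 - 50 = 750, vacation: 950 + 50 = 1000. Balances: investment=750, vacation=1000, travel=800, brokerage=700
Event 3 (deposit 300 to investment): investment: 750 + 300 = 1050. Balances: investment=1050, vacation=1000, travel=800, brokerage=700
Event 4 (deposit 300 to brokerage): brokerage: 700 + 300 = 1000. Balances: investment=1050, vacation=1000, travel=800, brokerage=1000
Event 5 (withdraw 100 from brokerage): brokerage: 1000 - 100 = 900. Balances: investment=1050, vacation=1000, travel=800, brokerage=900
Event 6 (deposit 100 to brokerage): brokerage: 900 + 100 = 1000. Balances: investment=1050, vacation=1000, travel=800, brokerage=1000

Final balance of investment: 1050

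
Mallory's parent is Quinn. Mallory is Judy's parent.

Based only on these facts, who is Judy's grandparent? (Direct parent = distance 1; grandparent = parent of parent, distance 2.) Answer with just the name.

Answer: Quinn

Derivation:
Reconstructing the parent chain from the given facts:
  Quinn -> Mallory -> Judy
(each arrow means 'parent of the next')
Positions in the chain (0 = top):
  position of Quinn: 0
  position of Mallory: 1
  position of Judy: 2

Judy is at position 2; the grandparent is 2 steps up the chain, i.e. position 0: Quinn.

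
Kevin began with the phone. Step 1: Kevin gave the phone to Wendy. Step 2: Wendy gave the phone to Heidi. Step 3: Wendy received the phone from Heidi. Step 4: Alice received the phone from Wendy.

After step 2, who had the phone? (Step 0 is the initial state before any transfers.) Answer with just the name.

Answer: Heidi

Derivation:
Tracking the phone holder through step 2:
After step 0 (start): Kevin
After step 1: Wendy
After step 2: Heidi

At step 2, the holder is Heidi.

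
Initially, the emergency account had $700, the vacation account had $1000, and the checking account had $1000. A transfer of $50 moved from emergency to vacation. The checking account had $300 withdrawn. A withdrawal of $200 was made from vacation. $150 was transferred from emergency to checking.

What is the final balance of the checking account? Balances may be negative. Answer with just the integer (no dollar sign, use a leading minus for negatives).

Tracking account balances step by step:
Start: emergency=700, vacation=1000, checking=1000
Event 1 (transfer 50 emergency -> vacation): emergency: 700 - 50 = 650, vacation: 1000 + 50 = 1050. Balances: emergency=650, vacation=1050, checking=1000
Event 2 (withdraw 300 from checking): checking: 1000 - 300 = 700. Balances: emergency=650, vacation=1050, checking=700
Event 3 (withdraw 200 from vacation): vacation: 1050 - 200 = 850. Balances: emergency=650, vacation=850, checking=700
Event 4 (transfer 150 emergency -> checking): emergency: 650 - 150 = 500, checking: 700 + 150 = 850. Balances: emergency=500, vacation=850, checking=850

Final balance of checking: 850

Answer: 850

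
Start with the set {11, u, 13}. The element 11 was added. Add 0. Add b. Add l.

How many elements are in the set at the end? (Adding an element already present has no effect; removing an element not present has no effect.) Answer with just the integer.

Tracking the set through each operation:
Start: {11, 13, u}
Event 1 (add 11): already present, no change. Set: {11, 13, u}
Event 2 (add 0): added. Set: {0, 11, 13, u}
Event 3 (add b): added. Set: {0, 11, 13, b, u}
Event 4 (add l): added. Set: {0, 11, 13, b, l, u}

Final set: {0, 11, 13, b, l, u} (size 6)

Answer: 6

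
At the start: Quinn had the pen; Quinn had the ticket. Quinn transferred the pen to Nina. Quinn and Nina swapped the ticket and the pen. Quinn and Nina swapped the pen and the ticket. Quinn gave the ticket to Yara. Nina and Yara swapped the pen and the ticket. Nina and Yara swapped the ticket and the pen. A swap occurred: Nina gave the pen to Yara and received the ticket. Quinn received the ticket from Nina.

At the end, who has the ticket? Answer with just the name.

Tracking all object holders:
Start: pen:Quinn, ticket:Quinn
Event 1 (give pen: Quinn -> Nina). State: pen:Nina, ticket:Quinn
Event 2 (swap ticket<->pen: now ticket:Nina, pen:Quinn). State: pen:Quinn, ticket:Nina
Event 3 (swap pen<->ticket: now pen:Nina, ticket:Quinn). State: pen:Nina, ticket:Quinn
Event 4 (give ticket: Quinn -> Yara). State: pen:Nina, ticket:Yara
Event 5 (swap pen<->ticket: now pen:Yara, ticket:Nina). State: pen:Yara, ticket:Nina
Event 6 (swap ticket<->pen: now ticket:Yara, pen:Nina). State: pen:Nina, ticket:Yara
Event 7 (swap pen<->ticket: now pen:Yara, ticket:Nina). State: pen:Yara, ticket:Nina
Event 8 (give ticket: Nina -> Quinn). State: pen:Yara, ticket:Quinn

Final state: pen:Yara, ticket:Quinn
The ticket is held by Quinn.

Answer: Quinn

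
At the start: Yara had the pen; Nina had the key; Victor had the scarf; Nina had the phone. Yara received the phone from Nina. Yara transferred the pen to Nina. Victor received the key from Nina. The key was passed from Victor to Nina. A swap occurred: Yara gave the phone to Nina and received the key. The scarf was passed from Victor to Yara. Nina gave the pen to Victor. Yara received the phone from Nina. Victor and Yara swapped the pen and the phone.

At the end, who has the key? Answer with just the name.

Tracking all object holders:
Start: pen:Yara, key:Nina, scarf:Victor, phone:Nina
Event 1 (give phone: Nina -> Yara). State: pen:Yara, key:Nina, scarf:Victor, phone:Yara
Event 2 (give pen: Yara -> Nina). State: pen:Nina, key:Nina, scarf:Victor, phone:Yara
Event 3 (give key: Nina -> Victor). State: pen:Nina, key:Victor, scarf:Victor, phone:Yara
Event 4 (give key: Victor -> Nina). State: pen:Nina, key:Nina, scarf:Victor, phone:Yara
Event 5 (swap phone<->key: now phone:Nina, key:Yara). State: pen:Nina, key:Yara, scarf:Victor, phone:Nina
Event 6 (give scarf: Victor -> Yara). State: pen:Nina, key:Yara, scarf:Yara, phone:Nina
Event 7 (give pen: Nina -> Victor). State: pen:Victor, key:Yara, scarf:Yara, phone:Nina
Event 8 (give phone: Nina -> Yara). State: pen:Victor, key:Yara, scarf:Yara, phone:Yara
Event 9 (swap pen<->phone: now pen:Yara, phone:Victor). State: pen:Yara, key:Yara, scarf:Yara, phone:Victor

Final state: pen:Yara, key:Yara, scarf:Yara, phone:Victor
The key is held by Yara.

Answer: Yara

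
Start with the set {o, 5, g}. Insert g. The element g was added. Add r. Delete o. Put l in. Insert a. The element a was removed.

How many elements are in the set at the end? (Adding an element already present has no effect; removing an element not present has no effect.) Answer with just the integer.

Answer: 4

Derivation:
Tracking the set through each operation:
Start: {5, g, o}
Event 1 (add g): already present, no change. Set: {5, g, o}
Event 2 (add g): already present, no change. Set: {5, g, o}
Event 3 (add r): added. Set: {5, g, o, r}
Event 4 (remove o): removed. Set: {5, g, r}
Event 5 (add l): added. Set: {5, g, l, r}
Event 6 (add a): added. Set: {5, a, g, l, r}
Event 7 (remove a): removed. Set: {5, g, l, r}

Final set: {5, g, l, r} (size 4)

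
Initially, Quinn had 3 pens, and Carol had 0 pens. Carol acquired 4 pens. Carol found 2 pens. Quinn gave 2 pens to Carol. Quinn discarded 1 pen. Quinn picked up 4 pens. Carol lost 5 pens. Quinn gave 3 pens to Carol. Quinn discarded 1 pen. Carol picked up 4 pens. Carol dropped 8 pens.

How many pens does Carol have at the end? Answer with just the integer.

Answer: 2

Derivation:
Tracking counts step by step:
Start: Quinn=3, Carol=0
Event 1 (Carol +4): Carol: 0 -> 4. State: Quinn=3, Carol=4
Event 2 (Carol +2): Carol: 4 -> 6. State: Quinn=3, Carol=6
Event 3 (Quinn -> Carol, 2): Quinn: 3 -> 1, Carol: 6 -> 8. State: Quinn=1, Carol=8
Event 4 (Quinn -1): Quinn: 1 -> 0. State: Quinn=0, Carol=8
Event 5 (Quinn +4): Quinn: 0 -> 4. State: Quinn=4, Carol=8
Event 6 (Carol -5): Carol: 8 -> 3. State: Quinn=4, Carol=3
Event 7 (Quinn -> Carol, 3): Quinn: 4 -> 1, Carol: 3 -> 6. State: Quinn=1, Carol=6
Event 8 (Quinn -1): Quinn: 1 -> 0. State: Quinn=0, Carol=6
Event 9 (Carol +4): Carol: 6 -> 10. State: Quinn=0, Carol=10
Event 10 (Carol -8): Carol: 10 -> 2. State: Quinn=0, Carol=2

Carol's final count: 2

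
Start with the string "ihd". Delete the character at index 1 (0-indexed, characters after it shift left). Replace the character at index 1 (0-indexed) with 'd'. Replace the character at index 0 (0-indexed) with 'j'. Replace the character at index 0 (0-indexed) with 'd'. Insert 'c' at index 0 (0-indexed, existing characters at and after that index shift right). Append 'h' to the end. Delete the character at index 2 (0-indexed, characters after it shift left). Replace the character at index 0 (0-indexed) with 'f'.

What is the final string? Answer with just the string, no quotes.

Answer: fdh

Derivation:
Applying each edit step by step:
Start: "ihd"
Op 1 (delete idx 1 = 'h'): "ihd" -> "id"
Op 2 (replace idx 1: 'd' -> 'd'): "id" -> "id"
Op 3 (replace idx 0: 'i' -> 'j'): "id" -> "jd"
Op 4 (replace idx 0: 'j' -> 'd'): "jd" -> "dd"
Op 5 (insert 'c' at idx 0): "dd" -> "cdd"
Op 6 (append 'h'): "cdd" -> "cddh"
Op 7 (delete idx 2 = 'd'): "cddh" -> "cdh"
Op 8 (replace idx 0: 'c' -> 'f'): "cdh" -> "fdh"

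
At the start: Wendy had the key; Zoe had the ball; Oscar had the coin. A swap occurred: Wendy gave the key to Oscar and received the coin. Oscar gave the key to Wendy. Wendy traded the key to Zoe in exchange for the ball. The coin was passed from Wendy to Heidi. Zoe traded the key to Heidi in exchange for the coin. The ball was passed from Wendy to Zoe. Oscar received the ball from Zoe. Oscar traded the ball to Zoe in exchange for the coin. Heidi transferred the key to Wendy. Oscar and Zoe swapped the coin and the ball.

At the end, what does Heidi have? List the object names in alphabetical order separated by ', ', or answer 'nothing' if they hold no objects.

Tracking all object holders:
Start: key:Wendy, ball:Zoe, coin:Oscar
Event 1 (swap key<->coin: now key:Oscar, coin:Wendy). State: key:Oscar, ball:Zoe, coin:Wendy
Event 2 (give key: Oscar -> Wendy). State: key:Wendy, ball:Zoe, coin:Wendy
Event 3 (swap key<->ball: now key:Zoe, ball:Wendy). State: key:Zoe, ball:Wendy, coin:Wendy
Event 4 (give coin: Wendy -> Heidi). State: key:Zoe, ball:Wendy, coin:Heidi
Event 5 (swap key<->coin: now key:Heidi, coin:Zoe). State: key:Heidi, ball:Wendy, coin:Zoe
Event 6 (give ball: Wendy -> Zoe). State: key:Heidi, ball:Zoe, coin:Zoe
Event 7 (give ball: Zoe -> Oscar). State: key:Heidi, ball:Oscar, coin:Zoe
Event 8 (swap ball<->coin: now ball:Zoe, coin:Oscar). State: key:Heidi, ball:Zoe, coin:Oscar
Event 9 (give key: Heidi -> Wendy). State: key:Wendy, ball:Zoe, coin:Oscar
Event 10 (swap coin<->ball: now coin:Zoe, ball:Oscar). State: key:Wendy, ball:Oscar, coin:Zoe

Final state: key:Wendy, ball:Oscar, coin:Zoe
Heidi holds: (nothing).

Answer: nothing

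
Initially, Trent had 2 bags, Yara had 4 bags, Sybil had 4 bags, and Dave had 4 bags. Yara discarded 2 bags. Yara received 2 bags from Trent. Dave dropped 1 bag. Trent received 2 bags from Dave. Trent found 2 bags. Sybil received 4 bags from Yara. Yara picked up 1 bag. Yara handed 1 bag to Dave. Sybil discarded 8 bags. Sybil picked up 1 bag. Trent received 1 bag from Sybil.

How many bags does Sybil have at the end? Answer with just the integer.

Answer: 0

Derivation:
Tracking counts step by step:
Start: Trent=2, Yara=4, Sybil=4, Dave=4
Event 1 (Yara -2): Yara: 4 -> 2. State: Trent=2, Yara=2, Sybil=4, Dave=4
Event 2 (Trent -> Yara, 2): Trent: 2 -> 0, Yara: 2 -> 4. State: Trent=0, Yara=4, Sybil=4, Dave=4
Event 3 (Dave -1): Dave: 4 -> 3. State: Trent=0, Yara=4, Sybil=4, Dave=3
Event 4 (Dave -> Trent, 2): Dave: 3 -> 1, Trent: 0 -> 2. State: Trent=2, Yara=4, Sybil=4, Dave=1
Event 5 (Trent +2): Trent: 2 -> 4. State: Trent=4, Yara=4, Sybil=4, Dave=1
Event 6 (Yara -> Sybil, 4): Yara: 4 -> 0, Sybil: 4 -> 8. State: Trent=4, Yara=0, Sybil=8, Dave=1
Event 7 (Yara +1): Yara: 0 -> 1. State: Trent=4, Yara=1, Sybil=8, Dave=1
Event 8 (Yara -> Dave, 1): Yara: 1 -> 0, Dave: 1 -> 2. State: Trent=4, Yara=0, Sybil=8, Dave=2
Event 9 (Sybil -8): Sybil: 8 -> 0. State: Trent=4, Yara=0, Sybil=0, Dave=2
Event 10 (Sybil +1): Sybil: 0 -> 1. State: Trent=4, Yara=0, Sybil=1, Dave=2
Event 11 (Sybil -> Trent, 1): Sybil: 1 -> 0, Trent: 4 -> 5. State: Trent=5, Yara=0, Sybil=0, Dave=2

Sybil's final count: 0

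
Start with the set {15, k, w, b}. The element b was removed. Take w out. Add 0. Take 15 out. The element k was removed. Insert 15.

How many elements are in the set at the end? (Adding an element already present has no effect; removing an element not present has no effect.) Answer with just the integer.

Answer: 2

Derivation:
Tracking the set through each operation:
Start: {15, b, k, w}
Event 1 (remove b): removed. Set: {15, k, w}
Event 2 (remove w): removed. Set: {15, k}
Event 3 (add 0): added. Set: {0, 15, k}
Event 4 (remove 15): removed. Set: {0, k}
Event 5 (remove k): removed. Set: {0}
Event 6 (add 15): added. Set: {0, 15}

Final set: {0, 15} (size 2)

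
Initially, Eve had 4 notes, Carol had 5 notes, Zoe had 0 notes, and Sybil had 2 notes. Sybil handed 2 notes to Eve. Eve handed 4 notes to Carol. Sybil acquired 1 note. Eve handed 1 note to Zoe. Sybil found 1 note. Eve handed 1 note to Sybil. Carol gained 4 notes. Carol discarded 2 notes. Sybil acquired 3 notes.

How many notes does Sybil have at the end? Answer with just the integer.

Tracking counts step by step:
Start: Eve=4, Carol=5, Zoe=0, Sybil=2
Event 1 (Sybil -> Eve, 2): Sybil: 2 -> 0, Eve: 4 -> 6. State: Eve=6, Carol=5, Zoe=0, Sybil=0
Event 2 (Eve -> Carol, 4): Eve: 6 -> 2, Carol: 5 -> 9. State: Eve=2, Carol=9, Zoe=0, Sybil=0
Event 3 (Sybil +1): Sybil: 0 -> 1. State: Eve=2, Carol=9, Zoe=0, Sybil=1
Event 4 (Eve -> Zoe, 1): Eve: 2 -> 1, Zoe: 0 -> 1. State: Eve=1, Carol=9, Zoe=1, Sybil=1
Event 5 (Sybil +1): Sybil: 1 -> 2. State: Eve=1, Carol=9, Zoe=1, Sybil=2
Event 6 (Eve -> Sybil, 1): Eve: 1 -> 0, Sybil: 2 -> 3. State: Eve=0, Carol=9, Zoe=1, Sybil=3
Event 7 (Carol +4): Carol: 9 -> 13. State: Eve=0, Carol=13, Zoe=1, Sybil=3
Event 8 (Carol -2): Carol: 13 -> 11. State: Eve=0, Carol=11, Zoe=1, Sybil=3
Event 9 (Sybil +3): Sybil: 3 -> 6. State: Eve=0, Carol=11, Zoe=1, Sybil=6

Sybil's final count: 6

Answer: 6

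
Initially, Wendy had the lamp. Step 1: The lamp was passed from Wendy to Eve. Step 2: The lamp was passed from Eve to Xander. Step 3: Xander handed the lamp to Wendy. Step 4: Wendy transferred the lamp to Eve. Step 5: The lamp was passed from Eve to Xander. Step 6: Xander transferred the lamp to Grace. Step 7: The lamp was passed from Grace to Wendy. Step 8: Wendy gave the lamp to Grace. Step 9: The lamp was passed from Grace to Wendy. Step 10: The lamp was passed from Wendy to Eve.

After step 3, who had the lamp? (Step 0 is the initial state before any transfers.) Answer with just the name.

Answer: Wendy

Derivation:
Tracking the lamp holder through step 3:
After step 0 (start): Wendy
After step 1: Eve
After step 2: Xander
After step 3: Wendy

At step 3, the holder is Wendy.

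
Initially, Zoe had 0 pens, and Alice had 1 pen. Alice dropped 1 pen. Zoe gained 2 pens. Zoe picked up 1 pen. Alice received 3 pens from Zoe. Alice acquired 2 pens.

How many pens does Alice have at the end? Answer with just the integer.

Tracking counts step by step:
Start: Zoe=0, Alice=1
Event 1 (Alice -1): Alice: 1 -> 0. State: Zoe=0, Alice=0
Event 2 (Zoe +2): Zoe: 0 -> 2. State: Zoe=2, Alice=0
Event 3 (Zoe +1): Zoe: 2 -> 3. State: Zoe=3, Alice=0
Event 4 (Zoe -> Alice, 3): Zoe: 3 -> 0, Alice: 0 -> 3. State: Zoe=0, Alice=3
Event 5 (Alice +2): Alice: 3 -> 5. State: Zoe=0, Alice=5

Alice's final count: 5

Answer: 5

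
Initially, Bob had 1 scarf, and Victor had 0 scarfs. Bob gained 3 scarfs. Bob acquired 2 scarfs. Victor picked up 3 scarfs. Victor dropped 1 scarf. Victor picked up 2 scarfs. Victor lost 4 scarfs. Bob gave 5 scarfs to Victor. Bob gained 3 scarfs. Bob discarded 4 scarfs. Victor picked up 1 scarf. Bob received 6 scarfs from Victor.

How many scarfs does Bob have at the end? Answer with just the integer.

Answer: 6

Derivation:
Tracking counts step by step:
Start: Bob=1, Victor=0
Event 1 (Bob +3): Bob: 1 -> 4. State: Bob=4, Victor=0
Event 2 (Bob +2): Bob: 4 -> 6. State: Bob=6, Victor=0
Event 3 (Victor +3): Victor: 0 -> 3. State: Bob=6, Victor=3
Event 4 (Victor -1): Victor: 3 -> 2. State: Bob=6, Victor=2
Event 5 (Victor +2): Victor: 2 -> 4. State: Bob=6, Victor=4
Event 6 (Victor -4): Victor: 4 -> 0. State: Bob=6, Victor=0
Event 7 (Bob -> Victor, 5): Bob: 6 -> 1, Victor: 0 -> 5. State: Bob=1, Victor=5
Event 8 (Bob +3): Bob: 1 -> 4. State: Bob=4, Victor=5
Event 9 (Bob -4): Bob: 4 -> 0. State: Bob=0, Victor=5
Event 10 (Victor +1): Victor: 5 -> 6. State: Bob=0, Victor=6
Event 11 (Victor -> Bob, 6): Victor: 6 -> 0, Bob: 0 -> 6. State: Bob=6, Victor=0

Bob's final count: 6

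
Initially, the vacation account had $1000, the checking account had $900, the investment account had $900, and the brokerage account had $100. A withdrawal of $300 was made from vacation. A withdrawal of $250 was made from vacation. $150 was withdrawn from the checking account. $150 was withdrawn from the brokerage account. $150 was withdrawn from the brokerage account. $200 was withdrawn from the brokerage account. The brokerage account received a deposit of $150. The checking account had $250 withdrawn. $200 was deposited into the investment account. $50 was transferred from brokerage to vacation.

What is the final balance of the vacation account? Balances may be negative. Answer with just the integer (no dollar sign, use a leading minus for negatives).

Tracking account balances step by step:
Start: vacation=1000, checking=900, investment=900, brokerage=100
Event 1 (withdraw 300 from vacation): vacation: 1000 - 300 = 700. Balances: vacation=700, checking=900, investment=900, brokerage=100
Event 2 (withdraw 250 from vacation): vacation: 700 - 250 = 450. Balances: vacation=450, checking=900, investment=900, brokerage=100
Event 3 (withdraw 150 from checking): checking: 900 - 150 = 750. Balances: vacation=450, checking=750, investment=900, brokerage=100
Event 4 (withdraw 150 from brokerage): brokerage: 100 - 150 = -50. Balances: vacation=450, checking=750, investment=900, brokerage=-50
Event 5 (withdraw 150 from brokerage): brokerage: -50 - 150 = -200. Balances: vacation=450, checking=750, investment=900, brokerage=-200
Event 6 (withdraw 200 from brokerage): brokerage: -200 - 200 = -400. Balances: vacation=450, checking=750, investment=900, brokerage=-400
Event 7 (deposit 150 to brokerage): brokerage: -400 + 150 = -250. Balances: vacation=450, checking=750, investment=900, brokerage=-250
Event 8 (withdraw 250 from checking): checking: 750 - 250 = 500. Balances: vacation=450, checking=500, investment=900, brokerage=-250
Event 9 (deposit 200 to investment): investment: 900 + 200 = 1100. Balances: vacation=450, checking=500, investment=1100, brokerage=-250
Event 10 (transfer 50 brokerage -> vacation): brokerage: -250 - 50 = -300, vacation: 450 + 50 = 500. Balances: vacation=500, checking=500, investment=1100, brokerage=-300

Final balance of vacation: 500

Answer: 500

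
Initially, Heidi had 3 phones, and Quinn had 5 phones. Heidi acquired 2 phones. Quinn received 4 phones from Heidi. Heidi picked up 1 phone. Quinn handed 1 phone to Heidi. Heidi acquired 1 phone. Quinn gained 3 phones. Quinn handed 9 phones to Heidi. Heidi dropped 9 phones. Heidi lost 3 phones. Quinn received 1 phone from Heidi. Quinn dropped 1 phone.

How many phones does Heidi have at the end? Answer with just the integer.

Tracking counts step by step:
Start: Heidi=3, Quinn=5
Event 1 (Heidi +2): Heidi: 3 -> 5. State: Heidi=5, Quinn=5
Event 2 (Heidi -> Quinn, 4): Heidi: 5 -> 1, Quinn: 5 -> 9. State: Heidi=1, Quinn=9
Event 3 (Heidi +1): Heidi: 1 -> 2. State: Heidi=2, Quinn=9
Event 4 (Quinn -> Heidi, 1): Quinn: 9 -> 8, Heidi: 2 -> 3. State: Heidi=3, Quinn=8
Event 5 (Heidi +1): Heidi: 3 -> 4. State: Heidi=4, Quinn=8
Event 6 (Quinn +3): Quinn: 8 -> 11. State: Heidi=4, Quinn=11
Event 7 (Quinn -> Heidi, 9): Quinn: 11 -> 2, Heidi: 4 -> 13. State: Heidi=13, Quinn=2
Event 8 (Heidi -9): Heidi: 13 -> 4. State: Heidi=4, Quinn=2
Event 9 (Heidi -3): Heidi: 4 -> 1. State: Heidi=1, Quinn=2
Event 10 (Heidi -> Quinn, 1): Heidi: 1 -> 0, Quinn: 2 -> 3. State: Heidi=0, Quinn=3
Event 11 (Quinn -1): Quinn: 3 -> 2. State: Heidi=0, Quinn=2

Heidi's final count: 0

Answer: 0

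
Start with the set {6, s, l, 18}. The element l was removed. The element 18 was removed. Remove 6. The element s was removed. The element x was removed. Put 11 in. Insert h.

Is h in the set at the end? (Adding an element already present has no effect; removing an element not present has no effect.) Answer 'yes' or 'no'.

Tracking the set through each operation:
Start: {18, 6, l, s}
Event 1 (remove l): removed. Set: {18, 6, s}
Event 2 (remove 18): removed. Set: {6, s}
Event 3 (remove 6): removed. Set: {s}
Event 4 (remove s): removed. Set: {}
Event 5 (remove x): not present, no change. Set: {}
Event 6 (add 11): added. Set: {11}
Event 7 (add h): added. Set: {11, h}

Final set: {11, h} (size 2)
h is in the final set.

Answer: yes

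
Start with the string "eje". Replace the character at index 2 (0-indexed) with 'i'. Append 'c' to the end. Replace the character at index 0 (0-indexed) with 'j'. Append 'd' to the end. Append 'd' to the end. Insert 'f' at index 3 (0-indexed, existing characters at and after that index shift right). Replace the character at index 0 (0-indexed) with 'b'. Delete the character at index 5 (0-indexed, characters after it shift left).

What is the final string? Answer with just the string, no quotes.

Applying each edit step by step:
Start: "eje"
Op 1 (replace idx 2: 'e' -> 'i'): "eje" -> "eji"
Op 2 (append 'c'): "eji" -> "ejic"
Op 3 (replace idx 0: 'e' -> 'j'): "ejic" -> "jjic"
Op 4 (append 'd'): "jjic" -> "jjicd"
Op 5 (append 'd'): "jjicd" -> "jjicdd"
Op 6 (insert 'f' at idx 3): "jjicdd" -> "jjifcdd"
Op 7 (replace idx 0: 'j' -> 'b'): "jjifcdd" -> "bjifcdd"
Op 8 (delete idx 5 = 'd'): "bjifcdd" -> "bjifcd"

Answer: bjifcd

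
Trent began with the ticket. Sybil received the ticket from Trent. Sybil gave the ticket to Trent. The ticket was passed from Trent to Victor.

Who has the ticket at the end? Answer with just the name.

Tracking the ticket through each event:
Start: Trent has the ticket.
After event 1: Sybil has the ticket.
After event 2: Trent has the ticket.
After event 3: Victor has the ticket.

Answer: Victor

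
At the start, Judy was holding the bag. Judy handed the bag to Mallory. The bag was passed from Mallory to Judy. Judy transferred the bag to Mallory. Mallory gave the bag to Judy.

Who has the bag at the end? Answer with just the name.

Answer: Judy

Derivation:
Tracking the bag through each event:
Start: Judy has the bag.
After event 1: Mallory has the bag.
After event 2: Judy has the bag.
After event 3: Mallory has the bag.
After event 4: Judy has the bag.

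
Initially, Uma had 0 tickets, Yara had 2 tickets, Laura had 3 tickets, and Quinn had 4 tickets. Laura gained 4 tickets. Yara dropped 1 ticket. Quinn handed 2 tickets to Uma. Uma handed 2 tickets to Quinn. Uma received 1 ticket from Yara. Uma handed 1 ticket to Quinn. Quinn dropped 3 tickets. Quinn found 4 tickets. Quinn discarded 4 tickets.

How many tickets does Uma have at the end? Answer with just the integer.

Tracking counts step by step:
Start: Uma=0, Yara=2, Laura=3, Quinn=4
Event 1 (Laura +4): Laura: 3 -> 7. State: Uma=0, Yara=2, Laura=7, Quinn=4
Event 2 (Yara -1): Yara: 2 -> 1. State: Uma=0, Yara=1, Laura=7, Quinn=4
Event 3 (Quinn -> Uma, 2): Quinn: 4 -> 2, Uma: 0 -> 2. State: Uma=2, Yara=1, Laura=7, Quinn=2
Event 4 (Uma -> Quinn, 2): Uma: 2 -> 0, Quinn: 2 -> 4. State: Uma=0, Yara=1, Laura=7, Quinn=4
Event 5 (Yara -> Uma, 1): Yara: 1 -> 0, Uma: 0 -> 1. State: Uma=1, Yara=0, Laura=7, Quinn=4
Event 6 (Uma -> Quinn, 1): Uma: 1 -> 0, Quinn: 4 -> 5. State: Uma=0, Yara=0, Laura=7, Quinn=5
Event 7 (Quinn -3): Quinn: 5 -> 2. State: Uma=0, Yara=0, Laura=7, Quinn=2
Event 8 (Quinn +4): Quinn: 2 -> 6. State: Uma=0, Yara=0, Laura=7, Quinn=6
Event 9 (Quinn -4): Quinn: 6 -> 2. State: Uma=0, Yara=0, Laura=7, Quinn=2

Uma's final count: 0

Answer: 0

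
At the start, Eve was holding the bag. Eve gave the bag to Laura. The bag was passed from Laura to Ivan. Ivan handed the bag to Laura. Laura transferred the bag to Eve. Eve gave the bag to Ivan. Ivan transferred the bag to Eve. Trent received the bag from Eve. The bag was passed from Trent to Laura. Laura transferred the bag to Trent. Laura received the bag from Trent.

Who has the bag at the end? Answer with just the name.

Answer: Laura

Derivation:
Tracking the bag through each event:
Start: Eve has the bag.
After event 1: Laura has the bag.
After event 2: Ivan has the bag.
After event 3: Laura has the bag.
After event 4: Eve has the bag.
After event 5: Ivan has the bag.
After event 6: Eve has the bag.
After event 7: Trent has the bag.
After event 8: Laura has the bag.
After event 9: Trent has the bag.
After event 10: Laura has the bag.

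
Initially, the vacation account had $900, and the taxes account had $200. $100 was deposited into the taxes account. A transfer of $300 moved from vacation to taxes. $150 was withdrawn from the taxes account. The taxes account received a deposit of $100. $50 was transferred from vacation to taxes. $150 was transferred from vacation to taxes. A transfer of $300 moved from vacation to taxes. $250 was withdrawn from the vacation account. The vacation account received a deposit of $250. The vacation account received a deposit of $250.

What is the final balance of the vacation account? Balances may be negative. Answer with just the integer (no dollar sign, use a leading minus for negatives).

Answer: 350

Derivation:
Tracking account balances step by step:
Start: vacation=900, taxes=200
Event 1 (deposit 100 to taxes): taxes: 200 + 100 = 300. Balances: vacation=900, taxes=300
Event 2 (transfer 300 vacation -> taxes): vacation: 900 - 300 = 600, taxes: 300 + 300 = 600. Balances: vacation=600, taxes=600
Event 3 (withdraw 150 from taxes): taxes: 600 - 150 = 450. Balances: vacation=600, taxes=450
Event 4 (deposit 100 to taxes): taxes: 450 + 100 = 550. Balances: vacation=600, taxes=550
Event 5 (transfer 50 vacation -> taxes): vacation: 600 - 50 = 550, taxes: 550 + 50 = 600. Balances: vacation=550, taxes=600
Event 6 (transfer 150 vacation -> taxes): vacation: 550 - 150 = 400, taxes: 600 + 150 = 750. Balances: vacation=400, taxes=750
Event 7 (transfer 300 vacation -> taxes): vacation: 400 - 300 = 100, taxes: 750 + 300 = 1050. Balances: vacation=100, taxes=1050
Event 8 (withdraw 250 from vacation): vacation: 100 - 250 = -150. Balances: vacation=-150, taxes=1050
Event 9 (deposit 250 to vacation): vacation: -150 + 250 = 100. Balances: vacation=100, taxes=1050
Event 10 (deposit 250 to vacation): vacation: 100 + 250 = 350. Balances: vacation=350, taxes=1050

Final balance of vacation: 350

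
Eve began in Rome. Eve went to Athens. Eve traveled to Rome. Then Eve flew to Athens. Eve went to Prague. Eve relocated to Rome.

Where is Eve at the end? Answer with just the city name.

Answer: Rome

Derivation:
Tracking Eve's location:
Start: Eve is in Rome.
After move 1: Rome -> Athens. Eve is in Athens.
After move 2: Athens -> Rome. Eve is in Rome.
After move 3: Rome -> Athens. Eve is in Athens.
After move 4: Athens -> Prague. Eve is in Prague.
After move 5: Prague -> Rome. Eve is in Rome.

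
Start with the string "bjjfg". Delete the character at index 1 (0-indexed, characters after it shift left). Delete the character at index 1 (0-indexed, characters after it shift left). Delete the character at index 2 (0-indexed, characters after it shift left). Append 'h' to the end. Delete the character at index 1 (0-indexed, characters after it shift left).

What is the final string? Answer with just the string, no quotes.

Answer: bh

Derivation:
Applying each edit step by step:
Start: "bjjfg"
Op 1 (delete idx 1 = 'j'): "bjjfg" -> "bjfg"
Op 2 (delete idx 1 = 'j'): "bjfg" -> "bfg"
Op 3 (delete idx 2 = 'g'): "bfg" -> "bf"
Op 4 (append 'h'): "bf" -> "bfh"
Op 5 (delete idx 1 = 'f'): "bfh" -> "bh"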